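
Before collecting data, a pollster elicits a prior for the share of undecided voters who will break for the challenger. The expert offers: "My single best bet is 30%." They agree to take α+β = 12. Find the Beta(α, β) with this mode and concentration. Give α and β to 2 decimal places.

For α,β > 1 the Beta mode is (α−1)/(α+β−2). With α+β = 12, the mode is (α−1)/10.
Set (α−1)/10 = 0.3 → α = 1 + 0.3·10 = 4.00.
β = 12 − α = 8.00.

α = 4.00, β = 8.00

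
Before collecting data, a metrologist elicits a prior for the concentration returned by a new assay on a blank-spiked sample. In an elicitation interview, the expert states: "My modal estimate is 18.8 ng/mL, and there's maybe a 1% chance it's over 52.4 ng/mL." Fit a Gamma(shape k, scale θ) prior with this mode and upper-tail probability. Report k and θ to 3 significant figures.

Gamma(k,θ) with k>1 has mode (k−1)θ, so θ = 18.8/(k−1).
Need P(X < 52.4) = 0.99 with θ tied to k this way. Start at k = 2, θ = 18.8: P(X<52.4) ≈ 0.767.
Too low — raise k to concentrate. Iterating converges to k ≈ 5.36.
Then θ = 18.8/(5.36−1) ≈ 4.31.

k ≈ 5.36, θ ≈ 4.31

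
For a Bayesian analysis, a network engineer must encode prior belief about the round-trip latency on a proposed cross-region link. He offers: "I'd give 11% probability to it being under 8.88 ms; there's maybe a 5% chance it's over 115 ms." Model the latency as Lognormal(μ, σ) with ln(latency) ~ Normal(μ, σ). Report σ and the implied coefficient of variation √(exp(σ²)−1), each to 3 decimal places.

If T ~ Lognormal(μ,σ) then ln T ~ Normal(μ,σ), so the p-quantile of ln T is μ + z_p·σ.
ln(8.88) = 2.184 and ln(115) = 4.745; z_{0.11} = -1.227, z_{0.95} = 1.645.
σ = (4.745 − 2.184)/(1.645 − (-1.227)) = 0.892.
μ = 2.184 − (-1.227)·0.892 = 3.278.
CV = √(exp(σ²)−1) = √(exp(0.7956)−1) = 1.103.

σ ≈ 0.892, CV ≈ 1.103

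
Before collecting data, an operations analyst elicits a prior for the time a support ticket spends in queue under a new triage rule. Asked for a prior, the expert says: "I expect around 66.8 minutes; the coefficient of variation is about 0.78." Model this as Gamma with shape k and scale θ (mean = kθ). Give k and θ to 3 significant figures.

k ≈ 1.64, θ ≈ 40.6

For Gamma(k, scale θ): mean = kθ, variance = kθ², so CV = 1/√k.
CV = 0.78, hence k = 1/CV² = 1.64.
Then θ = mean/k = 66.8/1.64 = 40.6.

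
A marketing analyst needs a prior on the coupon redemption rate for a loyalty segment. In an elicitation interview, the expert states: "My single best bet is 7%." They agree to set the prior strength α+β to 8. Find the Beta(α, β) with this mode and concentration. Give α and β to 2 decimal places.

For α,β > 1 the Beta mode is (α−1)/(α+β−2). With α+β = 8, the mode is (α−1)/6.
Set (α−1)/6 = 0.07 → α = 1 + 0.07·6 = 1.42.
β = 8 − α = 6.58.

α = 1.42, β = 6.58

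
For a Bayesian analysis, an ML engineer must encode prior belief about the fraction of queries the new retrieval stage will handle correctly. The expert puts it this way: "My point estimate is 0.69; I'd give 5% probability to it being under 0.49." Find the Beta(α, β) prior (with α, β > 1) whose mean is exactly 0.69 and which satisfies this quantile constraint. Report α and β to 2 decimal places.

With mean 0.69 fixed, write α = 0.69s, β = 0.31s where s = α+β.
Need P(θ < 0.49) = 0.05 under Beta(0.69s, 0.31s). Normal approximation: (q−m)/√(m(1−m)/s) ≈ z_{0.05} = -1.64, so s ≈ 0.69·0.31·(-1.64)²/(0.49−0.69)² = 14.5.
At s = 14.5: P(θ<0.49) ≈ 0.057. Adjusting to match 0.05 gives s ≈ 15.69.
So α = 0.69·15.69 ≈ 10.82, β = 0.31·15.69 ≈ 4.86.

α ≈ 10.82, β ≈ 4.86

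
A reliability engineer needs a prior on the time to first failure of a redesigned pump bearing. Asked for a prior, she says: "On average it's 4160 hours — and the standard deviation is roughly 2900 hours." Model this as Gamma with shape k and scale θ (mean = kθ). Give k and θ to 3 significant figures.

k ≈ 2.06, θ ≈ 2020

For Gamma(k, scale θ): mean = kθ, variance = kθ², so CV = 1/√k.
CV = SD/mean = 2900/4160 = 0.6971, hence k = 1/CV² = 2.06.
Then θ = mean/k = 4160/2.06 = 2020.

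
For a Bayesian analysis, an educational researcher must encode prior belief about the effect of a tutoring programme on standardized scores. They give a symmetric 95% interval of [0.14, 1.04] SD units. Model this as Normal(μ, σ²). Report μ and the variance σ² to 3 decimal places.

A symmetric 95% interval runs μ ± z·σ with z = 1.96.
Half-width = 0.45, so σ = 0.45/1.96 = 0.2296 and σ² = 0.053.
μ is the interval midpoint, 0.590.

μ = 0.590, σ² = 0.053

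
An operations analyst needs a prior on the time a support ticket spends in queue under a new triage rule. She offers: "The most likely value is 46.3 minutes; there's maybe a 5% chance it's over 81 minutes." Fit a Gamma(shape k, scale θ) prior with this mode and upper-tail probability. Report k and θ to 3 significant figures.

Gamma(k,θ) with k>1 has mode (k−1)θ, so θ = 46.3/(k−1).
Need P(X < 81) = 0.95 with θ tied to k this way. Start at k = 2, θ = 46.3: P(X<81) ≈ 0.522.
Too low — raise k to concentrate. Iterating converges to k ≈ 9.92.
Then θ = 46.3/(9.92−1) ≈ 5.19.

k ≈ 9.92, θ ≈ 5.19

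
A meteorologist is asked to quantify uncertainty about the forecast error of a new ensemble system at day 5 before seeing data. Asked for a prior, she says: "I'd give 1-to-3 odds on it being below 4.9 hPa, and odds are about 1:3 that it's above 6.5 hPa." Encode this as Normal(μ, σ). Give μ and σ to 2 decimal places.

μ = 5.70, σ = 1.19

For Normal(μ,σ), the p-quantile is μ + z_p·σ. Here z_{0.25} = -0.6745, z_{0.75} = 0.6745.
So 4.9 = μ − 0.6745σ and 6.5 = μ + 0.6745σ.
Subtracting: σ = (6.5 − 4.9)/(0.6745 − (-0.6745)) = 1.19.
Then μ = 4.9 − (-0.6745)·1.19 = 5.70.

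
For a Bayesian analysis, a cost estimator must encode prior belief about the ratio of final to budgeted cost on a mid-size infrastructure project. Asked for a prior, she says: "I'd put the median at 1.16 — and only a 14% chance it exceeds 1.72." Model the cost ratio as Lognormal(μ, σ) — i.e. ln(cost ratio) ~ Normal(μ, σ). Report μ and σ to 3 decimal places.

If T ~ Lognormal(μ,σ) then ln T ~ Normal(μ,σ), so the p-quantile of ln T is μ + z_p·σ.
ln(1.16) = 0.1484 and ln(1.72) = 0.5423; z_{0.5} = 0, z_{0.86} = 1.08.
σ = (0.5423 − 0.1484)/(1.08 − (0)) = 0.365.
μ = 0.1484 − (0)·0.365 = 0.148.

μ ≈ 0.148, σ ≈ 0.365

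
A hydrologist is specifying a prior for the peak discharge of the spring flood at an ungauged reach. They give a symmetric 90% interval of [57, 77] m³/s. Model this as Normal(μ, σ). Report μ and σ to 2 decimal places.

μ = 67.00, σ = 6.08

A symmetric 90% interval runs μ ± z·σ with z = 1.645.
Half-width = 10, so σ = 10/1.645 = 6.08.
μ is the interval midpoint, 67.00.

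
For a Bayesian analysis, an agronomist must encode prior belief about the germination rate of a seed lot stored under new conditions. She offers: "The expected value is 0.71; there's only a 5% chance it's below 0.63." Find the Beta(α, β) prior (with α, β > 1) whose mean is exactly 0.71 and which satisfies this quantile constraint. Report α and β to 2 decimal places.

With mean 0.71 fixed, write α = 0.71s, β = 0.29s where s = α+β.
Need P(θ < 0.63) = 0.05 under Beta(0.71s, 0.29s). Normal approximation: (q−m)/√(m(1−m)/s) ≈ z_{0.05} = -1.64, so s ≈ 0.71·0.29·(-1.64)²/(0.63−0.71)² = 87.0.
At s = 87.0: P(θ<0.63) ≈ 0.055. Adjusting to match 0.05 gives s ≈ 91.95.
So α = 0.71·91.95 ≈ 65.28, β = 0.29·91.95 ≈ 26.66.

α ≈ 65.28, β ≈ 26.66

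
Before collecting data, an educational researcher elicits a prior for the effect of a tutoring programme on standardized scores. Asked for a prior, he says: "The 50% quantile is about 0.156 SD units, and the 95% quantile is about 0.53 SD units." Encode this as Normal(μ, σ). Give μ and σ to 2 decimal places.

μ = 0.16, σ = 0.23

For Normal(μ,σ), the p-quantile is μ + z_p·σ. Here z_{0.5} = 0, z_{0.95} = 1.645.
So 0.156 = μ + 0σ and 0.53 = μ + 1.645σ.
Subtracting: σ = (0.53 − 0.156)/(1.645 − (0)) = 0.23.
Then μ = 0.156 − (0)·0.23 = 0.16.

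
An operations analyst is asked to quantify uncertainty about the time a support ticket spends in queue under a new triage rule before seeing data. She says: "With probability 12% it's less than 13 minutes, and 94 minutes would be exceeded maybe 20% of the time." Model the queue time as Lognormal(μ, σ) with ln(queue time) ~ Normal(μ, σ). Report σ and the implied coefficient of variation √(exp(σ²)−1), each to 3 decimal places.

σ ≈ 0.981, CV ≈ 1.272

If T ~ Lognormal(μ,σ) then ln T ~ Normal(μ,σ), so the p-quantile of ln T is μ + z_p·σ.
ln(13) = 2.565 and ln(94) = 4.543; z_{0.12} = -1.175, z_{0.8} = 0.8416.
σ = (4.543 − 2.565)/(0.8416 − (-1.175)) = 0.981.
μ = 2.565 − (-1.175)·0.981 = 3.718.
CV = √(exp(σ²)−1) = √(exp(0.9624)−1) = 1.272.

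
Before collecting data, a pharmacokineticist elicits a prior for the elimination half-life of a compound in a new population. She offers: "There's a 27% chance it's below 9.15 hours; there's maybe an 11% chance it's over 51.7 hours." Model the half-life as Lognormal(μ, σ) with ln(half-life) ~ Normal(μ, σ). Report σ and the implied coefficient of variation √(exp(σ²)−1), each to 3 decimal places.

σ ≈ 0.941, CV ≈ 1.194

If T ~ Lognormal(μ,σ) then ln T ~ Normal(μ,σ), so the p-quantile of ln T is μ + z_p·σ.
ln(9.15) = 2.214 and ln(51.7) = 3.945; z_{0.27} = -0.6128, z_{0.89} = 1.227.
σ = (3.945 − 2.214)/(1.227 − (-0.6128)) = 0.941.
μ = 2.214 − (-0.6128)·0.941 = 2.791.
CV = √(exp(σ²)−1) = √(exp(0.8864)−1) = 1.194.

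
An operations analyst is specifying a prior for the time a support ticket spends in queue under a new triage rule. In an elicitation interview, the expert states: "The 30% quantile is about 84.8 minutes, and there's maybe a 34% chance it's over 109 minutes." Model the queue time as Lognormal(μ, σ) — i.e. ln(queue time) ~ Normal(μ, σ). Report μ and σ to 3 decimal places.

μ ≈ 4.581, σ ≈ 0.268

If T ~ Lognormal(μ,σ) then ln T ~ Normal(μ,σ), so the p-quantile of ln T is μ + z_p·σ.
ln(84.8) = 4.44 and ln(109) = 4.691; z_{0.3} = -0.5244, z_{0.66} = 0.4125.
σ = (4.691 − 4.44)/(0.4125 − (-0.5244)) = 0.268.
μ = 4.44 − (-0.5244)·0.268 = 4.581.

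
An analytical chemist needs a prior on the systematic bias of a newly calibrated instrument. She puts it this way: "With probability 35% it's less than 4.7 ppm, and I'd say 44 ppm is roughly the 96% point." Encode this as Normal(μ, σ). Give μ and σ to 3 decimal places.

For Normal(μ,σ), the p-quantile is μ + z_p·σ. Here z_{0.35} = -0.3853, z_{0.96} = 1.751.
So 4.7 = μ − 0.3853σ and 44 = μ + 1.751σ.
Subtracting: σ = (44 − 4.7)/(1.751 − (-0.3853)) = 18.399.
Then μ = 4.7 − (-0.3853)·18.399 = 11.789.

μ = 11.789, σ = 18.399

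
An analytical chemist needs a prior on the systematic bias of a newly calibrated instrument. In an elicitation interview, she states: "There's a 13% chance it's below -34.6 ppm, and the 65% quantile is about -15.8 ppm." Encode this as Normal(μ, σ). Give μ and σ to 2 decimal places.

μ = -20.59, σ = 12.44

For Normal(μ,σ), the p-quantile is μ + z_p·σ. Here z_{0.13} = -1.126, z_{0.65} = 0.3853.
So -34.6 = μ − 1.126σ and -15.8 = μ + 0.3853σ.
Subtracting: σ = (-15.8 − -34.6)/(0.3853 − (-1.126)) = 12.44.
Then μ = -34.6 − (-1.126)·12.44 = -20.59.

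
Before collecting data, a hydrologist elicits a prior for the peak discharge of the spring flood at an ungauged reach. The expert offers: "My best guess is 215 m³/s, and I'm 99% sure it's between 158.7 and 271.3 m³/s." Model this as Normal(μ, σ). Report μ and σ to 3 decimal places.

μ = 215.000, σ = 21.857

A symmetric 99% interval runs μ ± z·σ with z = 2.576.
Half-width = 56.3, so σ = 56.3/2.576 = 21.857.
μ is the stated best guess, 215.000.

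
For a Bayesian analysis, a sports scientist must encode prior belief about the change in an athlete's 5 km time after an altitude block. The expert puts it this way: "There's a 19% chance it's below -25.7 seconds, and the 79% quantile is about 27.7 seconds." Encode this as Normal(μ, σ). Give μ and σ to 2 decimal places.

μ = 2.13, σ = 31.70

For Normal(μ,σ), the p-quantile is μ + z_p·σ. Here z_{0.19} = -0.8779, z_{0.79} = 0.8064.
So -25.7 = μ − 0.8779σ and 27.7 = μ + 0.8064σ.
Subtracting: σ = (27.7 − -25.7)/(0.8064 − (-0.8779)) = 31.70.
Then μ = -25.7 − (-0.8779)·31.70 = 2.13.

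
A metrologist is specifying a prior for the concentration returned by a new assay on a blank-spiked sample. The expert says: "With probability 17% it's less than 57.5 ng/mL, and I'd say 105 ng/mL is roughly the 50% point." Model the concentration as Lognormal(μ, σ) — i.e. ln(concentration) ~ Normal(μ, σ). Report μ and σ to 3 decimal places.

μ ≈ 4.654, σ ≈ 0.631

If T ~ Lognormal(μ,σ) then ln T ~ Normal(μ,σ), so the p-quantile of ln T is μ + z_p·σ.
ln(57.5) = 4.052 and ln(105) = 4.654; z_{0.17} = -0.9542, z_{0.5} = 0.
σ = (4.654 − 4.052)/(0 − (-0.9542)) = 0.631.
μ = 4.052 − (-0.9542)·0.631 = 4.654.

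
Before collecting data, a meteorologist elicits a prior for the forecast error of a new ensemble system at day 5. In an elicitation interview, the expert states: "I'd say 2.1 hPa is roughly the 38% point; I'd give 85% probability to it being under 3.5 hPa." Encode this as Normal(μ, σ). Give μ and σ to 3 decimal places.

For Normal(μ,σ), the p-quantile is μ + z_p·σ. Here z_{0.38} = -0.3055, z_{0.85} = 1.036.
So 2.1 = μ − 0.3055σ and 3.5 = μ + 1.036σ.
Subtracting: σ = (3.5 − 2.1)/(1.036 − (-0.3055)) = 1.043.
Then μ = 2.1 − (-0.3055)·1.043 = 2.419.

μ = 2.419, σ = 1.043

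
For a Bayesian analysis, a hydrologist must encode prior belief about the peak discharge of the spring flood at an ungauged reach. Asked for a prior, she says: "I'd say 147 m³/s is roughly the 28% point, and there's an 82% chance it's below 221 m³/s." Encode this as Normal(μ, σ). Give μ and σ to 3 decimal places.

μ = 175.788, σ = 49.392

For Normal(μ,σ), the p-quantile is μ + z_p·σ. Here z_{0.28} = -0.5828, z_{0.82} = 0.9154.
So 147 = μ − 0.5828σ and 221 = μ + 0.9154σ.
Subtracting: σ = (221 − 147)/(0.9154 − (-0.5828)) = 49.392.
Then μ = 147 − (-0.5828)·49.392 = 175.788.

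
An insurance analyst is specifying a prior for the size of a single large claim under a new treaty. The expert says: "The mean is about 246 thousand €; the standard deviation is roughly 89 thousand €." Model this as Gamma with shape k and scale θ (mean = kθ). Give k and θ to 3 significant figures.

k ≈ 7.64, θ ≈ 32.2

For Gamma(k, scale θ): mean = kθ, variance = kθ², so CV = 1/√k.
CV = SD/mean = 89/246 = 0.3618, hence k = 1/CV² = 7.64.
Then θ = mean/k = 246/7.64 = 32.2.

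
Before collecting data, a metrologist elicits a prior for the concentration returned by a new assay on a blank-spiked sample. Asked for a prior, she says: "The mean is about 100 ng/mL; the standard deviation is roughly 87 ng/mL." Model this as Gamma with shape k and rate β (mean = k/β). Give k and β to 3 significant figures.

k ≈ 1.32, β ≈ 0.0132

For Gamma(k, rate β): mean = k/β, variance = k/β², so CV = 1/√k.
CV = SD/mean = 87/100 = 0.87, hence k = 1/CV² = 1.32.
Then β = k/mean = 1.32/100 = 0.0132.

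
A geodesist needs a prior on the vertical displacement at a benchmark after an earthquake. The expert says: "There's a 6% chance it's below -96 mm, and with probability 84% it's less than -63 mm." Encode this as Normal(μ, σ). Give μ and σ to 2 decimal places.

μ = -75.87, σ = 12.95

For Normal(μ,σ), the p-quantile is μ + z_p·σ. Here z_{0.06} = -1.555, z_{0.84} = 0.9945.
So -96 = μ − 1.555σ and -63 = μ + 0.9945σ.
Subtracting: σ = (-63 − -96)/(0.9945 − (-1.555)) = 12.95.
Then μ = -96 − (-1.555)·12.95 = -75.87.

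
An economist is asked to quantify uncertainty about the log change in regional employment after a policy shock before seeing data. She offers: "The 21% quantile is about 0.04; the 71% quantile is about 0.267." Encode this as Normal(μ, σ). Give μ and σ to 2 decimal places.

μ = 0.17, σ = 0.17

For Normal(μ,σ), the p-quantile is μ + z_p·σ. Here z_{0.21} = -0.8064, z_{0.71} = 0.5534.
So 0.04 = μ − 0.8064σ and 0.267 = μ + 0.5534σ.
Subtracting: σ = (0.267 − 0.04)/(0.5534 − (-0.8064)) = 0.17.
Then μ = 0.04 − (-0.8064)·0.17 = 0.17.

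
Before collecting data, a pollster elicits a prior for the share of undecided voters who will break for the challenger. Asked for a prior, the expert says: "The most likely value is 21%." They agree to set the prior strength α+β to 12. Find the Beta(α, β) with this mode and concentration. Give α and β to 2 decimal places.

For α,β > 1 the Beta mode is (α−1)/(α+β−2). With α+β = 12, the mode is (α−1)/10.
Set (α−1)/10 = 0.21 → α = 1 + 0.21·10 = 3.10.
β = 12 − α = 8.90.

α = 3.10, β = 8.90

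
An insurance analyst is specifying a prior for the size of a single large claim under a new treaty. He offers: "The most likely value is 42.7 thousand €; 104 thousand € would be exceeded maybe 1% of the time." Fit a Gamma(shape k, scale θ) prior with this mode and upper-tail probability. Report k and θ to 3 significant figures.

Gamma(k,θ) with k>1 has mode (k−1)θ, so θ = 42.7/(k−1).
Need P(X < 104) = 0.99 with θ tied to k this way. Start at k = 2, θ = 42.7: P(X<104) ≈ 0.699.
Too low — raise k to concentrate. Iterating converges to k ≈ 6.96.
Then θ = 42.7/(6.96−1) ≈ 7.17.

k ≈ 6.96, θ ≈ 7.17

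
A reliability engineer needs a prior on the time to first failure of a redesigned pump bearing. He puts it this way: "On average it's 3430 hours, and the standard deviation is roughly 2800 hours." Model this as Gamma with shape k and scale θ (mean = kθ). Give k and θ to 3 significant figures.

k ≈ 1.5, θ ≈ 2290

For Gamma(k, scale θ): mean = kθ, variance = kθ², so CV = 1/√k.
CV = SD/mean = 2800/3430 = 0.8163, hence k = 1/CV² = 1.5.
Then θ = mean/k = 3430/1.5 = 2290.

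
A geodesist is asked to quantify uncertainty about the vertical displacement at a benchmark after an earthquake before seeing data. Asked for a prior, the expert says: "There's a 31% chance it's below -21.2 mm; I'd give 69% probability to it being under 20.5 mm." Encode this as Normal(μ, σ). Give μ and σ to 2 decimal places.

μ = -0.35, σ = 42.05

For Normal(μ,σ), the p-quantile is μ + z_p·σ. Here z_{0.31} = -0.4959, z_{0.69} = 0.4959.
So -21.2 = μ − 0.4959σ and 20.5 = μ + 0.4959σ.
Subtracting: σ = (20.5 − -21.2)/(0.4959 − (-0.4959)) = 42.05.
Then μ = -21.2 − (-0.4959)·42.05 = -0.35.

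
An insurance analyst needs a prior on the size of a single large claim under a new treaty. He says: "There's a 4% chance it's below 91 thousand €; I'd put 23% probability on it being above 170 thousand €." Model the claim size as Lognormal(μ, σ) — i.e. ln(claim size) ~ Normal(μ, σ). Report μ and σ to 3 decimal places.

μ ≈ 4.950, σ ≈ 0.251

If T ~ Lognormal(μ,σ) then ln T ~ Normal(μ,σ), so the p-quantile of ln T is μ + z_p·σ.
ln(91) = 4.511 and ln(170) = 5.136; z_{0.04} = -1.751, z_{0.77} = 0.7388.
σ = (5.136 − 4.511)/(0.7388 − (-1.751)) = 0.251.
μ = 4.511 − (-1.751)·0.251 = 4.950.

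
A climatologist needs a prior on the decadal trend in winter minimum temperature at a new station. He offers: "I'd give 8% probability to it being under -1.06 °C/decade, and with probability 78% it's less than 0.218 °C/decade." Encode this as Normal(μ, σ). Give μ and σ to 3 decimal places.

μ = -0.235, σ = 0.587

The p-quantile of Normal(μ,σ) is μ + z_p·σ, with z_{0.08} = -1.405 and z_{0.78} = 0.7722.
Eliminate σ: μ = (z₂·x₁ − z₁·x₂)/(z₂ − z₁) = (0.7722·-1.06 − (-1.405)·0.218)/2.177 = -0.235.
Then σ = (x₂ − x₁)/(z₂ − z₁) = (0.218 − -1.06)/2.177 = 0.587.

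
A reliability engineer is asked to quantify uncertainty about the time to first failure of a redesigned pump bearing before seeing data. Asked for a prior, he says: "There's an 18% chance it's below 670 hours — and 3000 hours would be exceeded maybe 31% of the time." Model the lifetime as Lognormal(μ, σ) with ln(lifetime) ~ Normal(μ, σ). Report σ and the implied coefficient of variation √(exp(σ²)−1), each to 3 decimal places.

If T ~ Lognormal(μ,σ) then ln T ~ Normal(μ,σ), so the p-quantile of ln T is μ + z_p·σ.
ln(670) = 6.507 and ln(3000) = 8.006; z_{0.18} = -0.9154, z_{0.69} = 0.4959.
σ = (8.006 − 6.507)/(0.4959 − (-0.9154)) = 1.062.
μ = 6.507 − (-0.9154)·1.062 = 7.480.
CV = √(exp(σ²)−1) = √(exp(1.1284)−1) = 1.446.

σ ≈ 1.062, CV ≈ 1.446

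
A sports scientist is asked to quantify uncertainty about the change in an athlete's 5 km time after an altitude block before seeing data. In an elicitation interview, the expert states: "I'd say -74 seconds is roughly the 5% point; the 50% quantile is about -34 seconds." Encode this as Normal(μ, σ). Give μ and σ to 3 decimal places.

μ = -34.000, σ = 24.318

For Normal(μ,σ), the p-quantile is μ + z_p·σ. Here z_{0.05} = -1.645, z_{0.5} = 0.
So -74 = μ − 1.645σ and -34 = μ + 0σ.
Subtracting: σ = (-34 − -74)/(0 − (-1.645)) = 24.318.
Then μ = -74 − (-1.645)·24.318 = -34.000.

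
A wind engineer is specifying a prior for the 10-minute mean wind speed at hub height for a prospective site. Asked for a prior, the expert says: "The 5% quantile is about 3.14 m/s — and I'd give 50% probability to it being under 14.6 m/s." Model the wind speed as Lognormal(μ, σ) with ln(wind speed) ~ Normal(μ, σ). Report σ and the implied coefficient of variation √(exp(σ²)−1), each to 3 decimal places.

If T ~ Lognormal(μ,σ) then ln T ~ Normal(μ,σ), so the p-quantile of ln T is μ + z_p·σ.
ln(3.14) = 1.144 and ln(14.6) = 2.681; z_{0.05} = -1.645, z_{0.5} = 0.
σ = (2.681 − 1.144)/(0 − (-1.645)) = 0.934.
μ = 1.144 − (-1.645)·0.934 = 2.681.
CV = √(exp(σ²)−1) = √(exp(0.8729)−1) = 1.181.

σ ≈ 0.934, CV ≈ 1.181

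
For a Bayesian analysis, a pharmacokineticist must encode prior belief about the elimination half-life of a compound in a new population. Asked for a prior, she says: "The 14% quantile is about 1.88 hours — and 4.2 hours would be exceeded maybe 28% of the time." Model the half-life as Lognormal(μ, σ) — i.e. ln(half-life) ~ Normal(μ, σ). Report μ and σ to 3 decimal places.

μ ≈ 1.153, σ ≈ 0.483

If T ~ Lognormal(μ,σ) then ln T ~ Normal(μ,σ), so the p-quantile of ln T is μ + z_p·σ.
ln(1.88) = 0.6313 and ln(4.2) = 1.435; z_{0.14} = -1.08, z_{0.72} = 0.5828.
σ = (1.435 − 0.6313)/(0.5828 − (-1.08)) = 0.483.
μ = 0.6313 − (-1.08)·0.483 = 1.153.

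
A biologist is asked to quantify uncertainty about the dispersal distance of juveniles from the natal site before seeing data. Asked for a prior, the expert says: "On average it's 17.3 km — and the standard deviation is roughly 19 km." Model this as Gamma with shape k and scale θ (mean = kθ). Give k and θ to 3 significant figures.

For Gamma(k, scale θ): mean = kθ, variance = kθ², so CV = 1/√k.
CV = SD/mean = 19/17.3 = 1.098, hence k = 1/CV² = 0.829.
Then θ = mean/k = 17.3/0.829 = 20.9.

k ≈ 0.829, θ ≈ 20.9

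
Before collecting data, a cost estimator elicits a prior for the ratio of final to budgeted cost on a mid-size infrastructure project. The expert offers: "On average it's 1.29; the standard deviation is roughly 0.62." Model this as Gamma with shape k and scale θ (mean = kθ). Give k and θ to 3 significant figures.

k ≈ 4.33, θ ≈ 0.298

For Gamma(k, scale θ): mean = kθ, variance = kθ², so CV = 1/√k.
CV = SD/mean = 0.62/1.29 = 0.4806, hence k = 1/CV² = 4.33.
Then θ = mean/k = 1.29/4.33 = 0.298.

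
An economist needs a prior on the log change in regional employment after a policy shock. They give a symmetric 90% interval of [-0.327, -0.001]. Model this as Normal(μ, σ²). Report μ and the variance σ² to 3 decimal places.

μ = -0.164, σ² = 0.010

A symmetric 90% interval runs μ ± z·σ with z = 1.645.
Half-width = 0.163, so σ = 0.163/1.645 = 0.0991 and σ² = 0.010.
μ is the interval midpoint, -0.164.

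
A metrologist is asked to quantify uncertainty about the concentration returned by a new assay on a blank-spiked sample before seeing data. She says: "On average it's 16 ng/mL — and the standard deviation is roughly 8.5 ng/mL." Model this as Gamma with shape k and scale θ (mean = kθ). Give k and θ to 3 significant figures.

For Gamma(k, scale θ): mean = kθ, variance = kθ², so CV = 1/√k.
CV = SD/mean = 8.5/16 = 0.5312, hence k = 1/CV² = 3.54.
Then θ = mean/k = 16/3.54 = 4.52.

k ≈ 3.54, θ ≈ 4.52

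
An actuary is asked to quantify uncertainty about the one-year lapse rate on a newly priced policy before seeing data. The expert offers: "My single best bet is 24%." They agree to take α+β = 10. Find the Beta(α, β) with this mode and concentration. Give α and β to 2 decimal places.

α = 2.92, β = 7.08

For α,β > 1 the Beta mode is (α−1)/(α+β−2). With α+β = 10, the mode is (α−1)/8.
Set (α−1)/8 = 0.24 → α = 1 + 0.24·8 = 2.92.
β = 10 − α = 7.08.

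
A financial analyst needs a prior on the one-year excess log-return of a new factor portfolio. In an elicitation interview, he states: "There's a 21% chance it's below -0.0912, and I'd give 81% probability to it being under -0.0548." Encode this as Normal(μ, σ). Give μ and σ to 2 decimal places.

μ = -0.07, σ = 0.02

The p-quantile of Normal(μ,σ) is μ + z_p·σ, with z_{0.21} = -0.8064 and z_{0.81} = 0.8779.
Eliminate σ: μ = (z₂·x₁ − z₁·x₂)/(z₂ − z₁) = (0.8779·-0.0912 − (-0.8064)·-0.0548)/1.684 = -0.07.
Then σ = (x₂ − x₁)/(z₂ − z₁) = (-0.0548 − -0.0912)/1.684 = 0.02.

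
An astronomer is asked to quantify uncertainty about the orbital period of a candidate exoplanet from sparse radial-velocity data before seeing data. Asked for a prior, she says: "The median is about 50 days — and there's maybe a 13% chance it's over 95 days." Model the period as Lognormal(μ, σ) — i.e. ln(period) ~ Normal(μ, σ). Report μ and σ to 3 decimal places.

μ ≈ 3.912, σ ≈ 0.570

If T ~ Lognormal(μ,σ) then ln T ~ Normal(μ,σ), so the p-quantile of ln T is μ + z_p·σ.
ln(50) = 3.912 and ln(95) = 4.554; z_{0.5} = 0, z_{0.87} = 1.126.
σ = (4.554 − 3.912)/(1.126 − (0)) = 0.570.
μ = 3.912 − (0)·0.570 = 3.912.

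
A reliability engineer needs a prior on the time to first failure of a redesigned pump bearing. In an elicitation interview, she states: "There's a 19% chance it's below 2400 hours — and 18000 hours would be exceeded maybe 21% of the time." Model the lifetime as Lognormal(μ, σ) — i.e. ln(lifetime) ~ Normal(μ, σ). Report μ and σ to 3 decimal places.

μ ≈ 8.833, σ ≈ 1.196

If T ~ Lognormal(μ,σ) then ln T ~ Normal(μ,σ), so the p-quantile of ln T is μ + z_p·σ.
ln(2400) = 7.783 and ln(18000) = 9.798; z_{0.19} = -0.8779, z_{0.79} = 0.8064.
σ = (9.798 − 7.783)/(0.8064 − (-0.8779)) = 1.196.
μ = 7.783 − (-0.8779)·1.196 = 8.833.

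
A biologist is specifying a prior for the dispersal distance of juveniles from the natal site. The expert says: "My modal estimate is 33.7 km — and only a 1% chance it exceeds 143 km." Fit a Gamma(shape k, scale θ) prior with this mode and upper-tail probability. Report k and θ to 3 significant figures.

Gamma(k,θ) with k>1 has mode (k−1)θ, so θ = 33.7/(k−1).
Need P(X < 143) = 0.99 with θ tied to k this way. Start at k = 2, θ = 33.7: P(X<143) ≈ 0.925.
Too low — raise k to concentrate. Iterating converges to k ≈ 2.97.
Then θ = 33.7/(2.97−1) ≈ 17.1.

k ≈ 2.97, θ ≈ 17.1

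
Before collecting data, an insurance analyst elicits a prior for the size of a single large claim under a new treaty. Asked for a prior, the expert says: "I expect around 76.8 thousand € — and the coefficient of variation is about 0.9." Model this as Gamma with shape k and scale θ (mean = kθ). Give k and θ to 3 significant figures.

For Gamma(k, scale θ): mean = kθ, variance = kθ², so CV = 1/√k.
CV = 0.9, hence k = 1/CV² = 1.23.
Then θ = mean/k = 76.8/1.23 = 62.2.

k ≈ 1.23, θ ≈ 62.2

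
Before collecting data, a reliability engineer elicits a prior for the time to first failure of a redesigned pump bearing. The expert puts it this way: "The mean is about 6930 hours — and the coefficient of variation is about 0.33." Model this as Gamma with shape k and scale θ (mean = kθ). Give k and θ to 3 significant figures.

For Gamma(k, scale θ): mean = kθ, variance = kθ², so CV = 1/√k.
CV = 0.33, hence k = 1/CV² = 9.18.
Then θ = mean/k = 6930/9.18 = 755.

k ≈ 9.18, θ ≈ 755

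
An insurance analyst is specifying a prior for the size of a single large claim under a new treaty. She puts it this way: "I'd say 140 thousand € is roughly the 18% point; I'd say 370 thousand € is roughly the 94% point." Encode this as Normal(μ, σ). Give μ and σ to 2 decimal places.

μ = 225.23, σ = 93.11

The p-quantile of Normal(μ,σ) is μ + z_p·σ, with z_{0.18} = -0.9154 and z_{0.94} = 1.555.
Eliminate σ: μ = (z₂·x₁ − z₁·x₂)/(z₂ − z₁) = (1.555·140 − (-0.9154)·370)/2.47 = 225.23.
Then σ = (x₂ − x₁)/(z₂ − z₁) = (370 − 140)/2.47 = 93.11.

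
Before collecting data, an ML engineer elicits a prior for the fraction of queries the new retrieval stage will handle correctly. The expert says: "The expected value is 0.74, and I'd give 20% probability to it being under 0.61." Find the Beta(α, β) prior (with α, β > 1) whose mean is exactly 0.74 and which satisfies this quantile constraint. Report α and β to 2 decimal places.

With mean 0.74 fixed, write α = 0.74s, β = 0.26s where s = α+β.
Need P(θ < 0.61) = 0.2 under Beta(0.74s, 0.26s). Normal approximation: (q−m)/√(m(1−m)/s) ≈ z_{0.2} = -0.842, so s ≈ 0.74·0.26·(-0.842)²/(0.61−0.74)² = 8.1.
At s = 8.1: P(θ<0.61) ≈ 0.189. Adjusting to match 0.2 gives s ≈ 7.11.
So α = 0.74·7.11 ≈ 5.26, β = 0.26·7.11 ≈ 1.85.

α ≈ 5.26, β ≈ 1.85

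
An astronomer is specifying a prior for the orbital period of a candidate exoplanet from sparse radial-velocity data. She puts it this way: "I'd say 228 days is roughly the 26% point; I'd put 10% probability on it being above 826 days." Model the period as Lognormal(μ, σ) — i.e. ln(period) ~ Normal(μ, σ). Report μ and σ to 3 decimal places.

If T ~ Lognormal(μ,σ) then ln T ~ Normal(μ,σ), so the p-quantile of ln T is μ + z_p·σ.
ln(228) = 5.429 and ln(826) = 6.717; z_{0.26} = -0.6433, z_{0.9} = 1.282.
σ = (6.717 − 5.429)/(1.282 − (-0.6433)) = 0.669.
μ = 5.429 − (-0.6433)·0.669 = 5.860.

μ ≈ 5.860, σ ≈ 0.669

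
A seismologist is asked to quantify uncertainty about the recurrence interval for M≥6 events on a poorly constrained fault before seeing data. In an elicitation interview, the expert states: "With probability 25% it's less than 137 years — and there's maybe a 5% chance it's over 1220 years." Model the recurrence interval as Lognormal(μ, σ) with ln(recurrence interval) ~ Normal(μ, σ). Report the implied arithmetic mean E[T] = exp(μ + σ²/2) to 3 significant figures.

If T ~ Lognormal(μ,σ) then ln T ~ Normal(μ,σ), so the p-quantile of ln T is μ + z_p·σ.
ln(137) = 4.92 and ln(1220) = 7.107; z_{0.25} = -0.6745, z_{0.95} = 1.645.
σ = (7.107 − 4.92)/(1.645 − (-0.6745)) = 0.943.
μ = 4.92 − (-0.6745)·0.943 = 5.556.
E[T] = exp(μ + σ²/2) = exp(5.556 + 0.4444) = 404 years.

E[T] ≈ 404 years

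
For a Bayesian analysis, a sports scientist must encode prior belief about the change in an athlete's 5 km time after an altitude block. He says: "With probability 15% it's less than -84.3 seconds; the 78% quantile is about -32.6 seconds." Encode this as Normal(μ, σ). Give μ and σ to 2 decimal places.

μ = -54.67, σ = 28.59

The p-quantile of Normal(μ,σ) is μ + z_p·σ, with z_{0.15} = -1.036 and z_{0.78} = 0.7722.
Eliminate σ: μ = (z₂·x₁ − z₁·x₂)/(z₂ − z₁) = (0.7722·-84.3 − (-1.036)·-32.6)/1.809 = -54.67.
Then σ = (x₂ − x₁)/(z₂ − z₁) = (-32.6 − -84.3)/1.809 = 28.59.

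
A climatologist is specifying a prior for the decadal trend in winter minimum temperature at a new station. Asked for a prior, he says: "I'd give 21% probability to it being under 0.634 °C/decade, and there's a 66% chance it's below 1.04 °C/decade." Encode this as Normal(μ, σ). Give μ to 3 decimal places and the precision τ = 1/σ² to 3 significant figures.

μ = 0.903, τ = 9.01

For Normal(μ,σ), the p-quantile is μ + z_p·σ. Here z_{0.21} = -0.8064, z_{0.66} = 0.4125.
So 0.634 = μ − 0.8064σ and 1.04 = μ + 0.4125σ.
Subtracting: σ = (1.04 − 0.634)/(0.4125 − (-0.8064)) = 0.333.
Then μ = 0.634 − (-0.8064)·0.333 = 0.903.
Precision τ = 1/σ² = 1/0.3331² = 9.01.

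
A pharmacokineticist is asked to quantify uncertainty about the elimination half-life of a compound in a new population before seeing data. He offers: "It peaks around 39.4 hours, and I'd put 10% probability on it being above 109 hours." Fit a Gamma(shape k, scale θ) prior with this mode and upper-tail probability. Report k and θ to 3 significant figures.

k ≈ 2.85, θ ≈ 21.3

Gamma(k,θ) with k>1 has mode (k−1)θ, so θ = 39.4/(k−1).
Need P(X < 109) = 0.9 with θ tied to k this way. Start at k = 2, θ = 39.4: P(X<109) ≈ 0.763.
Too low — raise k to concentrate. Iterating converges to k ≈ 2.85.
Then θ = 39.4/(2.85−1) ≈ 21.3.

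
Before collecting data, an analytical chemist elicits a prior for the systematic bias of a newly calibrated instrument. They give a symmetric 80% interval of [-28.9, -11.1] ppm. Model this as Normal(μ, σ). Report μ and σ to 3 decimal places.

μ = -20.000, σ = 6.945

A symmetric 80% interval runs μ ± z·σ with z = 1.282.
Half-width = 8.9, so σ = 8.9/1.282 = 6.945.
μ is the interval midpoint, -20.000.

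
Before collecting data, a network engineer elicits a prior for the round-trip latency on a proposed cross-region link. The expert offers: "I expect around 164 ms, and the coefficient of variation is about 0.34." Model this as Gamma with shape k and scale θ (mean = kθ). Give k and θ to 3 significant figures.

For Gamma(k, scale θ): mean = kθ, variance = kθ², so CV = 1/√k.
CV = 0.34, hence k = 1/CV² = 8.65.
Then θ = mean/k = 164/8.65 = 19.

k ≈ 8.65, θ ≈ 19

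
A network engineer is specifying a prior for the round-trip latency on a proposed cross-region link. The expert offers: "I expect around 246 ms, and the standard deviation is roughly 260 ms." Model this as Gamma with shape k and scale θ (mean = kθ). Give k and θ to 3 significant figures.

k ≈ 0.895, θ ≈ 275

For Gamma(k, scale θ): mean = kθ, variance = kθ², so CV = 1/√k.
CV = SD/mean = 260/246 = 1.057, hence k = 1/CV² = 0.895.
Then θ = mean/k = 246/0.895 = 275.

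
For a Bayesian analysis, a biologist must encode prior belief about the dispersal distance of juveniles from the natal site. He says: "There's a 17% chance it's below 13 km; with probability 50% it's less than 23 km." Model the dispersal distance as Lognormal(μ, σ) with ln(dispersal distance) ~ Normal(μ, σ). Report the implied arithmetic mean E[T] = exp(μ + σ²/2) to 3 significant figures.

E[T] ≈ 27.5 km

If T ~ Lognormal(μ,σ) then ln T ~ Normal(μ,σ), so the p-quantile of ln T is μ + z_p·σ.
ln(13) = 2.565 and ln(23) = 3.135; z_{0.17} = -0.9542, z_{0.5} = 0.
σ = (3.135 − 2.565)/(0 − (-0.9542)) = 0.598.
μ = 2.565 − (-0.9542)·0.598 = 3.135.
E[T] = exp(μ + σ²/2) = exp(3.135 + 0.1788) = 27.5 km.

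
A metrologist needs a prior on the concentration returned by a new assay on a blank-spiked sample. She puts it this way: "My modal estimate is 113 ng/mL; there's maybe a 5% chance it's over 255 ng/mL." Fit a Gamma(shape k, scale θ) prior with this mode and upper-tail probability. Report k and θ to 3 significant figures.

Gamma(k,θ) with k>1 has mode (k−1)θ, so θ = 113/(k−1).
Need P(X < 255) = 0.95 with θ tied to k this way. Start at k = 2, θ = 113: P(X<255) ≈ 0.659.
Too low — raise k to concentrate. Iterating converges to k ≈ 5.14.
Then θ = 113/(5.14−1) ≈ 27.3.

k ≈ 5.14, θ ≈ 27.3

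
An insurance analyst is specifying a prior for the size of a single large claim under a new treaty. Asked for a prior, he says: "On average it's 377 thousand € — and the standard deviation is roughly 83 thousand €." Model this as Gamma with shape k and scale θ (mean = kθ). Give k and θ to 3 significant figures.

For Gamma(k, scale θ): mean = kθ, variance = kθ², so CV = 1/√k.
CV = SD/mean = 83/377 = 0.2202, hence k = 1/CV² = 20.6.
Then θ = mean/k = 377/20.6 = 18.3.

k ≈ 20.6, θ ≈ 18.3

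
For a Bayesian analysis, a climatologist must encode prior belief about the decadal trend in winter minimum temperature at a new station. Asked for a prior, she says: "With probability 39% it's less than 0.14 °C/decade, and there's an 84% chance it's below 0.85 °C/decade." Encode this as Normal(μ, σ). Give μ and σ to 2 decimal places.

The p-quantile of Normal(μ,σ) is μ + z_p·σ, with z_{0.39} = -0.2793 and z_{0.84} = 0.9945.
Eliminate σ: μ = (z₂·x₁ − z₁·x₂)/(z₂ − z₁) = (0.9945·0.14 − (-0.2793)·0.85)/1.274 = 0.30.
Then σ = (x₂ − x₁)/(z₂ − z₁) = (0.85 − 0.14)/1.274 = 0.56.

μ = 0.30, σ = 0.56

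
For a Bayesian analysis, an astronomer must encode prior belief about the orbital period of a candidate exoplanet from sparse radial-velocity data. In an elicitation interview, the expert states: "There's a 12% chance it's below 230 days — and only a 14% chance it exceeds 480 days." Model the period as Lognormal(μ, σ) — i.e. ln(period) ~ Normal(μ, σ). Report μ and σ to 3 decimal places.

If T ~ Lognormal(μ,σ) then ln T ~ Normal(μ,σ), so the p-quantile of ln T is μ + z_p·σ.
ln(230) = 5.438 and ln(480) = 6.174; z_{0.12} = -1.175, z_{0.86} = 1.08.
σ = (6.174 − 5.438)/(1.08 − (-1.175)) = 0.326.
μ = 5.438 − (-1.175)·0.326 = 5.821.

μ ≈ 5.821, σ ≈ 0.326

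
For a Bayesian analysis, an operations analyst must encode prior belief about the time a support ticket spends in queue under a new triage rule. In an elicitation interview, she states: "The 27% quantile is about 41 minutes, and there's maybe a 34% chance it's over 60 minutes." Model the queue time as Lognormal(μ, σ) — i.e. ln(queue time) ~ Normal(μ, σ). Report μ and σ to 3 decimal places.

If T ~ Lognormal(μ,σ) then ln T ~ Normal(μ,σ), so the p-quantile of ln T is μ + z_p·σ.
ln(41) = 3.714 and ln(60) = 4.094; z_{0.27} = -0.6128, z_{0.66} = 0.4125.
σ = (4.094 − 3.714)/(0.4125 − (-0.6128)) = 0.371.
μ = 3.714 − (-0.6128)·0.371 = 3.941.

μ ≈ 3.941, σ ≈ 0.371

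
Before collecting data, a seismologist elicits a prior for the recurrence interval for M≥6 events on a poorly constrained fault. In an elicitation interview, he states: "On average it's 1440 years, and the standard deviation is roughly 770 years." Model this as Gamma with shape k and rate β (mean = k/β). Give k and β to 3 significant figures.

k ≈ 3.5, β ≈ 0.00243

For Gamma(k, rate β): mean = k/β, variance = k/β², so CV = 1/√k.
CV = SD/mean = 770/1440 = 0.5347, hence k = 1/CV² = 3.5.
Then β = k/mean = 3.5/1440 = 0.00243.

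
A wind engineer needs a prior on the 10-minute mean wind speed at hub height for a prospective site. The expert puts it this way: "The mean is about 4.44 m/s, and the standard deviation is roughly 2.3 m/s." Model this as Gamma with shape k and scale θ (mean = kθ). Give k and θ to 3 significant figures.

k ≈ 3.73, θ ≈ 1.19

For Gamma(k, scale θ): mean = kθ, variance = kθ², so CV = 1/√k.
CV = SD/mean = 2.3/4.44 = 0.518, hence k = 1/CV² = 3.73.
Then θ = mean/k = 4.44/3.73 = 1.19.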